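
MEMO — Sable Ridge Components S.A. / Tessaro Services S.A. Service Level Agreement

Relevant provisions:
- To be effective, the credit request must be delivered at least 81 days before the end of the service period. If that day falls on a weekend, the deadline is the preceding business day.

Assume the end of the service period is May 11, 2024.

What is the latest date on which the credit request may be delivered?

Feb 20, 2024

May 11, 2024 minus 81 days is Feb 20, 2024. That is a Tuesday, so no adjustment is needed.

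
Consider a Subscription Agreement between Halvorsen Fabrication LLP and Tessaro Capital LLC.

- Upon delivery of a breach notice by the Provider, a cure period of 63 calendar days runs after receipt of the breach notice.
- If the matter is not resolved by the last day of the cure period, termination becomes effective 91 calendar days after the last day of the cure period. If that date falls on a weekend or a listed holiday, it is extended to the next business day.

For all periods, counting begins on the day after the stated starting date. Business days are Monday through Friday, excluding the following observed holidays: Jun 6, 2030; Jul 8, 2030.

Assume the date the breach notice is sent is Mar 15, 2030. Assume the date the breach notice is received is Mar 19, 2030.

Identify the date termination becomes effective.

Aug 20, 2030

The last day of the cure period: 63 calendar days after Mar 19, 2030 is May 21, 2030.
The date termination becomes effective: May 21, 2030 + 91 days = Aug 20, 2030. Aug 20, 2030 is a Tuesday and is not a listed holiday, so no roll-forward applies.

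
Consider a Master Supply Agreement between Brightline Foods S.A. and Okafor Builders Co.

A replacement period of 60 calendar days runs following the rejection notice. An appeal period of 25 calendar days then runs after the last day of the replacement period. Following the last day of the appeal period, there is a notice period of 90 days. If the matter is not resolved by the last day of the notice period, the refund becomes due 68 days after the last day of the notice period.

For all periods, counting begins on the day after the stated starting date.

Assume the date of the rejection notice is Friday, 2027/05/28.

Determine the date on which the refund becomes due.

2028/01/26

The last day of the replacement period: 2027/05/28 + 60 days = 2027/07/27.
The last day of the appeal period: 25 calendar days after 2027/07/27 is 2027/08/21.
The last day of the notice period: 2027/08/21 + 90 days = 2027/11/19.
The date on which the refund becomes due: 2027/11/19 + 68 days = 2028/01/26.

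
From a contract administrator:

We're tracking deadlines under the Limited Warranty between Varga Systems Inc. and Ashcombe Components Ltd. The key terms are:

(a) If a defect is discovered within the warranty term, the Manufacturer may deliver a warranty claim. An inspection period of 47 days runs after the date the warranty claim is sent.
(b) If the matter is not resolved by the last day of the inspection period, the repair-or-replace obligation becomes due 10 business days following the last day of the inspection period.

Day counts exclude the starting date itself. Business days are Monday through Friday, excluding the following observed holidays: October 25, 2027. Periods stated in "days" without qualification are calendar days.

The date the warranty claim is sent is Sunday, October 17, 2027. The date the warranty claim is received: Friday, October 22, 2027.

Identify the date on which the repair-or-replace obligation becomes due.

December 17, 2027

Adding 47 calendar days to October 17, 2027 gives December 3, 2027, which is the last day of the inspection period.
The date on which the repair-or-replace obligation becomes due: counting 10 business days from Friday, December 3, 2027 (Dec 6, Dec 7, Dec 8, Dec 9, Dec 10, Dec 13, Dec 14, Dec 15, Dec 16, Dec 17, skipping weekends) reaches Friday, December 17, 2027.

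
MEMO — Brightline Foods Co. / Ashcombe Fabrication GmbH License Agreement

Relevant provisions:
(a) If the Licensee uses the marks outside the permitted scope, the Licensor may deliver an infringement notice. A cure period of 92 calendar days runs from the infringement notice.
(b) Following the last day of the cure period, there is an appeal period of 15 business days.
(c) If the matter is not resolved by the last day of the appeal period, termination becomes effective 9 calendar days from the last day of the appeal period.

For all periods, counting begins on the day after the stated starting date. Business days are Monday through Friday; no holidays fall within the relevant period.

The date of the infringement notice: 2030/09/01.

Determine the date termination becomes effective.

2031/01/01

The last day of the cure period: 92 calendar days after 2030/09/01 is 2030/12/02.
From Monday, 2030/12/02, 15 business days (Dec 3, Dec 4, Dec 5, Dec 6, …, Dec 19, Dec 20, Dec 23, skipping weekends) brings us to Monday, 2030/12/23, which is the last day of the appeal period.
Adding 9 calendar days to 2030/12/23 gives 2031/01/01, which is the date termination becomes effective.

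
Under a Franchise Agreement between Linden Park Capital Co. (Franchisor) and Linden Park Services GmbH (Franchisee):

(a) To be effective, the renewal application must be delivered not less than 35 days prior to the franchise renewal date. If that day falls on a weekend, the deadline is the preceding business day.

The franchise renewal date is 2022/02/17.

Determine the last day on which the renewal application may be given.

2022/02/17 minus 35 days is 2022/01/13. That is a Thursday, so no adjustment is needed.

2022/01/13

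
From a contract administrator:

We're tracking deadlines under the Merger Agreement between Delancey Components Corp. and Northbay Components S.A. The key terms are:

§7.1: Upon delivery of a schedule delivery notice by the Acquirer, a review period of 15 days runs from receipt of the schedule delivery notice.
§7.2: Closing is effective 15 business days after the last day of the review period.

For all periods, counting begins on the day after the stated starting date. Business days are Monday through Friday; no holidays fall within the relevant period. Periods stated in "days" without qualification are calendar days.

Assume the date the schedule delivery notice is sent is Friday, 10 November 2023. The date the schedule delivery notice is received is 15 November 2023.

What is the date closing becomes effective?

The last day of the review period: 15 calendar days after 15 November 2023 is 30 November 2023.
The date closing becomes effective: 15 business days after Thursday, 30 November 2023, skipping weekends — Dec 1, Dec 4, Dec 5, Dec 6, …, Dec 19, Dec 20, Dec 21 — lands on Thursday, 21 December 2023.

21 December 2023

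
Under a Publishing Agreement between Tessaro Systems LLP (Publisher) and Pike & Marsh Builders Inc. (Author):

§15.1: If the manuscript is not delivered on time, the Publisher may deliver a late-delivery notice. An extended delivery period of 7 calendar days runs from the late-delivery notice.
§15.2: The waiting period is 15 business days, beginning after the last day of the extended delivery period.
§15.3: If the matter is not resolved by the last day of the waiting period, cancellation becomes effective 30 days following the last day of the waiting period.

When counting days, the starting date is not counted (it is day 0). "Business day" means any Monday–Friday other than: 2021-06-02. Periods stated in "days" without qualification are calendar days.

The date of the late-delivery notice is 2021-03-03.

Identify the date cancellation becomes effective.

2021-04-30

The last day of the extended delivery period: 2021-03-03 + 7 days = 2021-03-10.
The last day of the waiting period: counting 15 business days from Wednesday, 2021-03-10 (Mar 11, Mar 12, Mar 15, Mar 16, …, Mar 29, Mar 30, Mar 31, skipping weekends) reaches Wednesday, 2021-03-31.
Adding 30 calendar days to 2021-03-31 gives 2021-04-30, which is the date cancellation becomes effective.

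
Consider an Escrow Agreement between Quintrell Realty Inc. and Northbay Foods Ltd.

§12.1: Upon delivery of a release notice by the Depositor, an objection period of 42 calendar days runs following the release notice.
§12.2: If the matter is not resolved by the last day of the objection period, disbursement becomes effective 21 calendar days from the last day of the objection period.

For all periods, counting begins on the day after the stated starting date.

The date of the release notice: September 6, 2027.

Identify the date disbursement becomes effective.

Adding 42 calendar days to September 6, 2027 gives October 18, 2027, which is the last day of the objection period.
Adding 21 calendar days to October 18, 2027 gives November 8, 2027, which is the date disbursement becomes effective.

November 8, 2027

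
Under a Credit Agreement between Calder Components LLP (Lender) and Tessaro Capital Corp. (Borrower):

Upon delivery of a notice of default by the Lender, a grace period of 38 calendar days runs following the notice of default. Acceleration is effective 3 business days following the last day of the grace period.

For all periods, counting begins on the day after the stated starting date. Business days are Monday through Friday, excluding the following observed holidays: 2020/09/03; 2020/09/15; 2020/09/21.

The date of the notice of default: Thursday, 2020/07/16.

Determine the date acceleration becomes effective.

The last day of the grace period: 2020/07/16 + 38 days = 2020/08/23.
The date acceleration becomes effective: counting 3 business days from Sunday, 2020/08/23 (Aug 24, Aug 25, Aug 26, skipping weekends) reaches Wednesday, 2020/08/26.

2020/08/26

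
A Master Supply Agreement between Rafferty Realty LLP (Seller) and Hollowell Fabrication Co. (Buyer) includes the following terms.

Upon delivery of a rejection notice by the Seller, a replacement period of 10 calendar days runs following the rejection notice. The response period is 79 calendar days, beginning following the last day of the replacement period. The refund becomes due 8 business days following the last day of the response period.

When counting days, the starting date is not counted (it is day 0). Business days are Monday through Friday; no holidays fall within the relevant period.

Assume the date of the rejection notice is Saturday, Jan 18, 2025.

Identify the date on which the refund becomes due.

Apr 29, 2025

The last day of the replacement period: Jan 18, 2025 + 10 days = Jan 28, 2025.
The last day of the response period: 79 calendar days after Jan 28, 2025 is Apr 17, 2025.
The date on which the refund becomes due: counting 8 business days from Thursday, Apr 17, 2025 (Apr 18, Apr 21, Apr 22, Apr 23, Apr 24, Apr 25, Apr 28, Apr 29, skipping weekends) reaches Tuesday, Apr 29, 2025.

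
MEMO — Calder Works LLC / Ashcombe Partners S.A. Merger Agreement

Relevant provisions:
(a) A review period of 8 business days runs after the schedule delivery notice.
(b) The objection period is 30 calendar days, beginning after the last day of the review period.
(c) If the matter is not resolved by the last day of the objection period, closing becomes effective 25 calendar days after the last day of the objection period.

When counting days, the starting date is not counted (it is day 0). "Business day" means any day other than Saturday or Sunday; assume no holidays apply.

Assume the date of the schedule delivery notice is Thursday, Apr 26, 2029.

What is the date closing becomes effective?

Jul 2, 2029

The last day of the review period: counting 8 business days from Thursday, Apr 26, 2029 (Apr 27, Apr 30, May 1, May 2, May 3, May 4, May 7, May 8, skipping weekends) reaches Tuesday, May 8, 2029.
The last day of the objection period: May 8, 2029 + 30 days = Jun 7, 2029.
The date closing becomes effective: 25 calendar days after Jun 7, 2029 is Jul 2, 2029.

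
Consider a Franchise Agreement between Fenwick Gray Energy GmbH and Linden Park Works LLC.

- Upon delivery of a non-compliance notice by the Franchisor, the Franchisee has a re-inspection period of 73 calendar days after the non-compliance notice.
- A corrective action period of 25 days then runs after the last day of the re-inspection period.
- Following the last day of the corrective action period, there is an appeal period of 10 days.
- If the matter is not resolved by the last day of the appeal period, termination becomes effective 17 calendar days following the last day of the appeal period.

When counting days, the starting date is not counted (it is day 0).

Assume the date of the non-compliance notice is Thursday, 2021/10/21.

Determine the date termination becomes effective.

The last day of the re-inspection period: 73 calendar days after 2021/10/21 is 2022/01/02.
The last day of the corrective action period: 25 calendar days after 2022/01/02 is 2022/01/27.
The last day of the appeal period: 10 calendar days after 2022/01/27 is 2022/02/06.
The date termination becomes effective: 17 calendar days after 2022/02/06 is 2022/02/23.

2022/02/23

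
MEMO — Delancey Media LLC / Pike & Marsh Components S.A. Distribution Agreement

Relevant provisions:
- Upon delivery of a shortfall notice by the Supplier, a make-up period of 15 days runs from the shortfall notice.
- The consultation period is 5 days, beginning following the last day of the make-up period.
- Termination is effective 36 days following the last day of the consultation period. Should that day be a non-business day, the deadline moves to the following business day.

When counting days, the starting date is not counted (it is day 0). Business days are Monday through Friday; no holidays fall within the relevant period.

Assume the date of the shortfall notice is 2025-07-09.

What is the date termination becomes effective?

2025-09-03

The last day of the make-up period: 15 calendar days after 2025-07-09 is 2025-07-24.
Adding 5 calendar days to 2025-07-24 gives 2025-07-29, which is the last day of the consultation period.
The date termination becomes effective: 36 calendar days after 2025-07-29 is 2025-09-03. 2025-09-03 is a Wednesday, so no roll-forward applies.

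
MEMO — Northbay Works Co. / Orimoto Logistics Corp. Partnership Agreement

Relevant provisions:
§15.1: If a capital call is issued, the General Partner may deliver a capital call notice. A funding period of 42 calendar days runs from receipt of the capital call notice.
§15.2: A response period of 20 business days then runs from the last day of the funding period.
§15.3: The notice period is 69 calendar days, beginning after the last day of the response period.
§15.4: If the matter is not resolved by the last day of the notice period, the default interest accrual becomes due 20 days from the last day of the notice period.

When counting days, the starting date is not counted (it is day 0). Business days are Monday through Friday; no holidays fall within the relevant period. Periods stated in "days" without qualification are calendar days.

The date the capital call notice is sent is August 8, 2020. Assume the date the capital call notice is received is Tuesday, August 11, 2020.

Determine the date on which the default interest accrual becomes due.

January 17, 2021

The last day of the funding period: 42 calendar days after August 11, 2020 is September 22, 2020.
The last day of the response period: counting 20 business days from Tuesday, September 22, 2020 (Sep 23, Sep 24, Sep 25, Sep 28, …, Oct 16, Oct 19, Oct 20, skipping weekends) reaches Tuesday, October 20, 2020.
Adding 69 calendar days to October 20, 2020 gives December 28, 2020, which is the last day of the notice period.
The date on which the default interest accrual becomes due: 20 calendar days after December 28, 2020 is January 17, 2021.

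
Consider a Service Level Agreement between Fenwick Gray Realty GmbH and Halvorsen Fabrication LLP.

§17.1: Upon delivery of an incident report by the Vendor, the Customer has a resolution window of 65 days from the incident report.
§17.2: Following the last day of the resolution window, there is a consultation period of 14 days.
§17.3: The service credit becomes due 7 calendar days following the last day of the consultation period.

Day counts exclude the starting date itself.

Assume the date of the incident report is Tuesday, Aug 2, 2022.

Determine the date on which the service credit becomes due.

The last day of the resolution window: 65 calendar days after Aug 2, 2022 is Oct 6, 2022.
The last day of the consultation period: Oct 6, 2022 + 14 days = Oct 20, 2022.
Adding 7 calendar days to Oct 20, 2022 gives Oct 27, 2022, which is the date on which the service credit becomes due.

Oct 27, 2022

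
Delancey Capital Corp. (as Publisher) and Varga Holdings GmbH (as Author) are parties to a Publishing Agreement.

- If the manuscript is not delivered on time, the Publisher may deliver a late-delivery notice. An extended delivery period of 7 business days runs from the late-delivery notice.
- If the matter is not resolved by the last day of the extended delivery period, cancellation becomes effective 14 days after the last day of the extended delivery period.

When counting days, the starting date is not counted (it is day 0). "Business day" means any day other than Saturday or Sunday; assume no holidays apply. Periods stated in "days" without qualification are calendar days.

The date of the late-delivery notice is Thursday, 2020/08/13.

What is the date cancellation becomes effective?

2020/09/07

The last day of the extended delivery period: 7 business days after Thursday, 2020/08/13, skipping weekends — Aug 14, Aug 17, Aug 18, Aug 19, Aug 20, Aug 21, Aug 24 — lands on Monday, 2020/08/24.
Adding 14 calendar days to 2020/08/24 gives 2020/09/07, which is the date cancellation becomes effective.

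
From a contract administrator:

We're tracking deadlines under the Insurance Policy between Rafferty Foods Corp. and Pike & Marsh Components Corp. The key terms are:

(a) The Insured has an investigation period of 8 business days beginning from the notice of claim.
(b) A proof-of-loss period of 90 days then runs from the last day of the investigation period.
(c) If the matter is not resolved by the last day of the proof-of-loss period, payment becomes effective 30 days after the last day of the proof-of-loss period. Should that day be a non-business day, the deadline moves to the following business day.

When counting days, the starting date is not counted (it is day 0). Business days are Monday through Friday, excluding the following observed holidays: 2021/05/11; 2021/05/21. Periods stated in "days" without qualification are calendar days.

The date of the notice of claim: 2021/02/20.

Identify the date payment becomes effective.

2021/07/01

From Saturday, 2021/02/20, 8 business days (Feb 22, Feb 23, Feb 24, Feb 25, Feb 26, Mar 1, Mar 2, Mar 3, skipping weekends) brings us to Wednesday, 2021/03/03, which is the last day of the investigation period.
The last day of the proof-of-loss period: 90 calendar days after 2021/03/03 is 2021/06/01.
The date payment becomes effective: 2021/06/01 + 30 days = 2021/07/01. 2021/07/01 is a Thursday and is not a listed holiday, so no roll-forward applies.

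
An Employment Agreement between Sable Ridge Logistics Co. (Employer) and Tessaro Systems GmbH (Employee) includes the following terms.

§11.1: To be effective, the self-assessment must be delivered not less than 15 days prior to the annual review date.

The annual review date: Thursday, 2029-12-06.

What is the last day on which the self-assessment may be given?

2029-12-06 minus 15 days is 2029-11-21.

2029-11-21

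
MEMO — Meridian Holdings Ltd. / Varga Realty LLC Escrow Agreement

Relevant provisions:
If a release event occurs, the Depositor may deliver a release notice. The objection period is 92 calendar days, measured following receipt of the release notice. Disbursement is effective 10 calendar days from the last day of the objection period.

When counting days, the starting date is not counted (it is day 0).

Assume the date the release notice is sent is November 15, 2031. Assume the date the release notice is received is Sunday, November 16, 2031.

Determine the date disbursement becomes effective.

The last day of the objection period: November 16, 2031 + 92 days = February 16, 2032.
The date disbursement becomes effective: 10 calendar days after February 16, 2032 is February 26, 2032.

February 26, 2032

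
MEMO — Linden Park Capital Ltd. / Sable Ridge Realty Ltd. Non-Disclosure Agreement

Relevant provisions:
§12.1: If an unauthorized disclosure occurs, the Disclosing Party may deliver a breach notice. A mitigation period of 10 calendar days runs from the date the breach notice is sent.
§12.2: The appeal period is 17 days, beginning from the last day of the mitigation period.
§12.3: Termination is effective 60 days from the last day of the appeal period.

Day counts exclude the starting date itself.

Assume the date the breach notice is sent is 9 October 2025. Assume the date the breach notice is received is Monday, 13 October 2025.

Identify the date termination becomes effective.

The last day of the mitigation period: 9 October 2025 + 10 days = 19 October 2025.
Adding 17 calendar days to 19 October 2025 gives 5 November 2025, which is the last day of the appeal period.
The date termination becomes effective: 60 calendar days after 5 November 2025 is 4 January 2026.

4 January 2026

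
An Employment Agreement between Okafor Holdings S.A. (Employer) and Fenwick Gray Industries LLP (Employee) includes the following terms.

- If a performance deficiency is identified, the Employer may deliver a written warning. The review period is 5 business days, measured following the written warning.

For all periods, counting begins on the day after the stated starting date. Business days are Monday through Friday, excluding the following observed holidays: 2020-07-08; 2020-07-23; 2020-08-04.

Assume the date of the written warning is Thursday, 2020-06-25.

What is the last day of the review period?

The last day of the review period: counting 5 business days from Thursday, 2020-06-25 (Jun 26, Jun 29, Jun 30, Jul 1, Jul 2, skipping weekends) reaches Thursday, 2020-07-02.

2020-07-02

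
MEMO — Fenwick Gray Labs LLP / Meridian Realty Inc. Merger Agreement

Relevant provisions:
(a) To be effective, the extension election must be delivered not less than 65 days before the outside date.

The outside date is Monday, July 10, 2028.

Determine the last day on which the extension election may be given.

Counting back 65 calendar days from July 10, 2028 gives May 6, 2028.

May 6, 2028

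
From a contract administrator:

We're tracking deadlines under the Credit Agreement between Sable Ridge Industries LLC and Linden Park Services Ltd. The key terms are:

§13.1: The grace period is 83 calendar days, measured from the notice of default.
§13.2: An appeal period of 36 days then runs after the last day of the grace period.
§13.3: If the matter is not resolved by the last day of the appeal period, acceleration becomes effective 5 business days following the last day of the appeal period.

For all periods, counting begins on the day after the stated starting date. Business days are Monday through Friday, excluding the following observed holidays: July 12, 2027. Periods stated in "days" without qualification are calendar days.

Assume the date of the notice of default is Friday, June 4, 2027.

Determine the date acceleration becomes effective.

October 8, 2027

Adding 83 calendar days to June 4, 2027 gives August 26, 2027, which is the last day of the grace period.
The last day of the appeal period: August 26, 2027 + 36 days = October 1, 2027.
The date acceleration becomes effective: 5 business days after Friday, October 1, 2027, skipping weekends — Oct 4, Oct 5, Oct 6, Oct 7, Oct 8 — lands on Friday, October 8, 2027.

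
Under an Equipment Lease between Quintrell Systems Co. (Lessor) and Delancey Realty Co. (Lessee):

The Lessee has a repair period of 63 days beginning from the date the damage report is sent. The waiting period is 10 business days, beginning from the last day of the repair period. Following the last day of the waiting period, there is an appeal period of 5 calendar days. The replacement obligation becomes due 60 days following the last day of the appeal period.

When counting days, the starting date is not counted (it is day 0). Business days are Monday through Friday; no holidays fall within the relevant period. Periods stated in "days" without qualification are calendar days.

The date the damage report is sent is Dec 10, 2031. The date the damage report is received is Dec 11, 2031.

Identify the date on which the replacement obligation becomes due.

Adding 63 calendar days to Dec 10, 2031 gives Feb 11, 2032, which is the last day of the repair period.
The last day of the waiting period: 10 business days after Wednesday, Feb 11, 2032, skipping weekends — Feb 12, Feb 13, Feb 16, Feb 17, Feb 18, Feb 19, Feb 20, Feb 23, Feb 24, Feb 25 — lands on Wednesday, Feb 25, 2032.
The last day of the appeal period: Feb 25, 2032 + 5 days = Mar 1, 2032.
The date on which the replacement obligation becomes due: Mar 1, 2032 + 60 days = Apr 30, 2032.

Apr 30, 2032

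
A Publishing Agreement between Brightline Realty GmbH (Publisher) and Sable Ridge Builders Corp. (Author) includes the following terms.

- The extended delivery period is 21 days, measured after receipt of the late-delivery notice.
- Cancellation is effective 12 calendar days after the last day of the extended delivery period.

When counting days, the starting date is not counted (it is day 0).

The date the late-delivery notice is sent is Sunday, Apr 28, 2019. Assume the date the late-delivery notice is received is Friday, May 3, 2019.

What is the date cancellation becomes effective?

Jun 5, 2019

The last day of the extended delivery period: 21 calendar days after May 3, 2019 is May 24, 2019.
The date cancellation becomes effective: 12 calendar days after May 24, 2019 is Jun 5, 2019.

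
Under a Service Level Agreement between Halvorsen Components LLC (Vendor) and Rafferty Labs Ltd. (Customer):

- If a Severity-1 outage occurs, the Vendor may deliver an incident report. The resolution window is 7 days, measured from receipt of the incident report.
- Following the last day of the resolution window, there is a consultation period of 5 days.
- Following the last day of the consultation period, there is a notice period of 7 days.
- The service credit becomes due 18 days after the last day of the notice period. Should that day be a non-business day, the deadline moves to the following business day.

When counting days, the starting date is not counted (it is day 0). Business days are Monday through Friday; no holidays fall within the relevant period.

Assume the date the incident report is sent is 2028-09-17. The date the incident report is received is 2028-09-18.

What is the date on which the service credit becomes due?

The last day of the resolution window: 7 calendar days after 2028-09-18 is 2028-09-25.
Adding 5 calendar days to 2028-09-25 gives 2028-09-30, which is the last day of the consultation period.
The last day of the notice period: 7 calendar days after 2028-09-30 is 2028-10-07.
The date on which the service credit becomes due: 18 calendar days after 2028-10-07 is 2028-10-25. 2028-10-25 is a Wednesday, so no roll-forward applies.

2028-10-25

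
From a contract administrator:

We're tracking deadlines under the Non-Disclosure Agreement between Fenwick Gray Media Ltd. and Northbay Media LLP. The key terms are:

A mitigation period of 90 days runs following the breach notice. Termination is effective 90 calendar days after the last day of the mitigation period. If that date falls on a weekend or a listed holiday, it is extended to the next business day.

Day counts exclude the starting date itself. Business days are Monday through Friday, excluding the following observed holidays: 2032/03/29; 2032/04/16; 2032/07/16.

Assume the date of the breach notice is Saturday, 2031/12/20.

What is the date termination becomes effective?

2032/06/17

Adding 90 calendar days to 2031/12/20 gives 2032/03/19, which is the last day of the mitigation period.
The date termination becomes effective: 2032/03/19 + 90 days = 2032/06/17. 2032/06/17 is a Thursday and is not a listed holiday, so no roll-forward applies.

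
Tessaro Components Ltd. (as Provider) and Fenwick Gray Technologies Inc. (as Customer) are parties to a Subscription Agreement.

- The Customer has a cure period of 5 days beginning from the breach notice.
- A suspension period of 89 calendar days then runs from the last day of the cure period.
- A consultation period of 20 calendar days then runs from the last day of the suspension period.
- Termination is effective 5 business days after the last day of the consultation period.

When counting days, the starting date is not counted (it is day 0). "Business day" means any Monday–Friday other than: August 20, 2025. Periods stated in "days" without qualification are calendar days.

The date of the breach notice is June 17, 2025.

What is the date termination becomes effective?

The last day of the cure period: 5 calendar days after June 17, 2025 is June 22, 2025.
The last day of the suspension period: 89 calendar days after June 22, 2025 is September 19, 2025.
The last day of the consultation period: September 19, 2025 + 20 days = October 9, 2025.
The date termination becomes effective: 5 business days after Thursday, October 9, 2025, skipping weekends — Oct 10, Oct 13, Oct 14, Oct 15, Oct 16 — lands on Thursday, October 16, 2025.

October 16, 2025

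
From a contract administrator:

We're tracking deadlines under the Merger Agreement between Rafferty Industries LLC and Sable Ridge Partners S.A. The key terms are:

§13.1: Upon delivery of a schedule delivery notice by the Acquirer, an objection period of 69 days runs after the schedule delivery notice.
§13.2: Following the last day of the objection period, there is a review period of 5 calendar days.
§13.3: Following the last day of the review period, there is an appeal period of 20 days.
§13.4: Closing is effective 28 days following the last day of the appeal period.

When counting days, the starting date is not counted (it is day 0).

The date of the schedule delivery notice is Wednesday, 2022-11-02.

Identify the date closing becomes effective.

2023-03-04

The last day of the objection period: 2022-11-02 + 69 days = 2023-01-10.
The last day of the review period: 2023-01-10 + 5 days = 2023-01-15.
The last day of the appeal period: 20 calendar days after 2023-01-15 is 2023-02-04.
The date closing becomes effective: 2023-02-04 + 28 days = 2023-03-04.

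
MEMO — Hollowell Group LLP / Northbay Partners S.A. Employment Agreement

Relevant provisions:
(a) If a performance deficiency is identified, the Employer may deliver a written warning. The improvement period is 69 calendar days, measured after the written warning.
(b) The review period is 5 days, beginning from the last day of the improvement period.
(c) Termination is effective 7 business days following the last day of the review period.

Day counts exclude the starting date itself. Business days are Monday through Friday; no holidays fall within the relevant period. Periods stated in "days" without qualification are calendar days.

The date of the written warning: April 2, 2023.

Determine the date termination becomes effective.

June 26, 2023

The last day of the improvement period: April 2, 2023 + 69 days = June 10, 2023.
Adding 5 calendar days to June 10, 2023 gives June 15, 2023, which is the last day of the review period.
The date termination becomes effective: counting 7 business days from Thursday, June 15, 2023 (Jun 16, Jun 19, Jun 20, Jun 21, Jun 22, Jun 23, Jun 26, skipping weekends) reaches Monday, June 26, 2023.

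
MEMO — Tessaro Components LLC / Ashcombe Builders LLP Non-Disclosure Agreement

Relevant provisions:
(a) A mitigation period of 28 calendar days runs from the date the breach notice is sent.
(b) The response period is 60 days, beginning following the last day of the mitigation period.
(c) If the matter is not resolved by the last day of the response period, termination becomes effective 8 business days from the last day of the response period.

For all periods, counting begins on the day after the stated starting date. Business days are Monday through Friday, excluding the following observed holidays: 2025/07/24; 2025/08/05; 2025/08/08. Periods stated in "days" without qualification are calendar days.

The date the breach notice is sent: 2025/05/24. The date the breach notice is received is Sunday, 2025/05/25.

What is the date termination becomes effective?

2025/09/01

Adding 28 calendar days to 2025/05/24 gives 2025/06/21, which is the last day of the mitigation period.
The last day of the response period: 60 calendar days after 2025/06/21 is 2025/08/20.
From Wednesday, 2025/08/20, 8 business days (Aug 21, Aug 22, Aug 25, Aug 26, Aug 27, Aug 28, Aug 29, Sep 1, skipping weekends) brings us to Monday, 2025/09/01, which is the date termination becomes effective.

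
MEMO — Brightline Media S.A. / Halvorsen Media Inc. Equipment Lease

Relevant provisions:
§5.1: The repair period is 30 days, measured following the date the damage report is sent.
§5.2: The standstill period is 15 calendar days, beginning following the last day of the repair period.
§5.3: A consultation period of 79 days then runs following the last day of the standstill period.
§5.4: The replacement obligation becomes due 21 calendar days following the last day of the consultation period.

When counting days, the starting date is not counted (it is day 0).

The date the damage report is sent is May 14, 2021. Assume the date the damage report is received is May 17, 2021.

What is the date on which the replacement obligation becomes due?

Oct 6, 2021

The last day of the repair period: 30 calendar days after May 14, 2021 is Jun 13, 2021.
The last day of the standstill period: 15 calendar days after Jun 13, 2021 is Jun 28, 2021.
Adding 79 calendar days to Jun 28, 2021 gives Sep 15, 2021, which is the last day of the consultation period.
The date on which the replacement obligation becomes due: 21 calendar days after Sep 15, 2021 is Oct 6, 2021.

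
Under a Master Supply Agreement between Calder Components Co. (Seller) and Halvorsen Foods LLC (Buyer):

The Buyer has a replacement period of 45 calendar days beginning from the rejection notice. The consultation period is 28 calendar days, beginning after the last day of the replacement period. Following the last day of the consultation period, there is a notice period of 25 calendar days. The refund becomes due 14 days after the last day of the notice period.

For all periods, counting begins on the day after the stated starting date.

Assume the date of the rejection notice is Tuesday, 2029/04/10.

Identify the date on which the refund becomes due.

2029/07/31

The last day of the replacement period: 45 calendar days after 2029/04/10 is 2029/05/25.
The last day of the consultation period: 2029/05/25 + 28 days = 2029/06/22.
The last day of the notice period: 2029/06/22 + 25 days = 2029/07/17.
Adding 14 calendar days to 2029/07/17 gives 2029/07/31, which is the date on which the refund becomes due.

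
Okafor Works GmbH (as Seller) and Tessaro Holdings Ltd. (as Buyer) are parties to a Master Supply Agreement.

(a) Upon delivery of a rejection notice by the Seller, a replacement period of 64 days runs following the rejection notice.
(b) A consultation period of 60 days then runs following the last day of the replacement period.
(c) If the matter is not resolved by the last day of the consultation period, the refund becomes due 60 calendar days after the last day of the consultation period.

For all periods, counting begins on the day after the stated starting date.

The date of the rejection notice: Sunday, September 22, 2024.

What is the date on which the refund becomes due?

March 25, 2025

The last day of the replacement period: September 22, 2024 + 64 days = November 25, 2024.
The last day of the consultation period: November 25, 2024 + 60 days = January 24, 2025.
Adding 60 calendar days to January 24, 2025 gives March 25, 2025, which is the date on which the refund becomes due.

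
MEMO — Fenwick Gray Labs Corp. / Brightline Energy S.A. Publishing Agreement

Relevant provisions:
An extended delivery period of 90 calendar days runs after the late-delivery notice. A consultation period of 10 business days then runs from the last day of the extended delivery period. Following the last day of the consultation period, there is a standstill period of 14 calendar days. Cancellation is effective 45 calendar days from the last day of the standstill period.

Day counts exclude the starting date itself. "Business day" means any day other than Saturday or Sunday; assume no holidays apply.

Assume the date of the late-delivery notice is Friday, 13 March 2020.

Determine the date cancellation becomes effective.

23 August 2020

The last day of the extended delivery period: 90 calendar days after 13 March 2020 is 11 June 2020.
The last day of the consultation period: counting 10 business days from Thursday, 11 June 2020 (Jun 12, Jun 15, Jun 16, Jun 17, Jun 18, Jun 19, Jun 22, Jun 23, Jun 24, Jun 25, skipping weekends) reaches Thursday, 25 June 2020.
The last day of the standstill period: 14 calendar days after 25 June 2020 is 9 July 2020.
Adding 45 calendar days to 9 July 2020 gives 23 August 2020, which is the date cancellation becomes effective.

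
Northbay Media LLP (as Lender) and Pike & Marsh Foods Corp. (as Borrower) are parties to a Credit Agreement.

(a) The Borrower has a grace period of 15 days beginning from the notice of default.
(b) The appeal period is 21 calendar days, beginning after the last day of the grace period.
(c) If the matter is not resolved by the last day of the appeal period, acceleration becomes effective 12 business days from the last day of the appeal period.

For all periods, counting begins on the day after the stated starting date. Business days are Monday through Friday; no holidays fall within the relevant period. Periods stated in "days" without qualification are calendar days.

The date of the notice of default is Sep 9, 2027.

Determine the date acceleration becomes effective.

Nov 2, 2027

The last day of the grace period: Sep 9, 2027 + 15 days = Sep 24, 2027.
The last day of the appeal period: 21 calendar days after Sep 24, 2027 is Oct 15, 2027.
The date acceleration becomes effective: counting 12 business days from Friday, Oct 15, 2027 (Oct 18, Oct 19, Oct 20, Oct 21, …, Oct 29, Nov 1, Nov 2, skipping weekends) reaches Tuesday, Nov 2, 2027.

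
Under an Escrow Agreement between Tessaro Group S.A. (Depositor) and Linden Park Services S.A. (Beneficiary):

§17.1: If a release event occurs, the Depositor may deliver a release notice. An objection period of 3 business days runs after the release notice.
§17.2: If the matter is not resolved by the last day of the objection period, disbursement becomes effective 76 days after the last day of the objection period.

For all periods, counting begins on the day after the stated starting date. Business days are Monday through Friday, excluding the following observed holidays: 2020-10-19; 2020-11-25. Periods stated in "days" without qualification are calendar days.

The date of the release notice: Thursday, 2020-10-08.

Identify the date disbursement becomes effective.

2020-12-28

The last day of the objection period: 3 business days after Thursday, 2020-10-08, skipping weekends — Oct 9, Oct 12, Oct 13 — lands on Tuesday, 2020-10-13.
Adding 76 calendar days to 2020-10-13 gives 2020-12-28, which is the date disbursement becomes effective.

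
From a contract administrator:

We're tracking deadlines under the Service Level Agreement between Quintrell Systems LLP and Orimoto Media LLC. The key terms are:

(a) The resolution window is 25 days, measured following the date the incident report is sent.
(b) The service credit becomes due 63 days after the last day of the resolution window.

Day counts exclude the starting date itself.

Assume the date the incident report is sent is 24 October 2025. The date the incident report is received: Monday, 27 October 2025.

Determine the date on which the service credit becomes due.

Adding 25 calendar days to 24 October 2025 gives 18 November 2025, which is the last day of the resolution window.
Adding 63 calendar days to 18 November 2025 gives 20 January 2026, which is the date on which the service credit becomes due.

20 January 2026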